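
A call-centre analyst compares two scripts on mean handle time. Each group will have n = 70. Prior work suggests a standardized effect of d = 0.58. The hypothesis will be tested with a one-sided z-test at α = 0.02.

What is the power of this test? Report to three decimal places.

Noncentrality parameter: δ = d·√(n/2) = 0.58 × √(70/2) = 3.4313
One-sided α = 0.02 → critical value z_{0.02} = 2.054.
Power = P(Z > 2.054 − δ) = Φ(1.378) = 0.9158.

Power ≈ 0.916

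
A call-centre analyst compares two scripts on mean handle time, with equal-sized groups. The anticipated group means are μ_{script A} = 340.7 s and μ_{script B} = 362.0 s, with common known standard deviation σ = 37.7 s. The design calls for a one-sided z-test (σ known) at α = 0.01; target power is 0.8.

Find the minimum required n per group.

n = 63 per group

Standardized effect: d = |μ_{script A} − μ_{script B}| / σ = |340.7 − 362.0| / 37.7 = 0.5650
Set Φ(δ − 2.326) = 0.8; then δ − 2.326 = Φ⁻¹(0.8) = 0.842, giving δ = 3.168.
δ = d·√(n/2) ⇒ n = 2(δ/d)² = 2 × (3.168 / 0.5650)² = 62.88.
Rounding up, n = 63 per group.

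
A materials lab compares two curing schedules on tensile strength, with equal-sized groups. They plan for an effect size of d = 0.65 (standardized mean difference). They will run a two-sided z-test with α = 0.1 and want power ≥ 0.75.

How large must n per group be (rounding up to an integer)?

For power 0.75 need Φ(δ − z_{0.05}) = 0.75, so δ = z_{0.05} + z_{0.25} = 1.645 + 0.674 = 2.319.
(Ignoring the negligible lower-tail rejection probability gives the usual closed-form inversion.)
δ = d·√(n/2) ⇒ n = 2(δ/d)² = 2 × (2.319 / 0.65)² = 25.46.
Round up to the next whole unit.

n = 26 per group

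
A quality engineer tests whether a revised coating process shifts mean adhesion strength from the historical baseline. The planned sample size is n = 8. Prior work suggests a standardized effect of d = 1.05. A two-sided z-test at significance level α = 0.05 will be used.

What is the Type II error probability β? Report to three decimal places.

Noncentrality parameter: δ = d·√n = 1.05 × √8 = 2.9698
Two-sided α = 0.05 → critical value z_{0.025} = 1.960.
Power = Φ(δ − 1.960) + Φ(−δ − 1.960) = Φ(1.010) + Φ(-4.930) = 0.8437 + 0.0000 = 0.8437.
Type II error: β = 1 − power = 1 − 0.8437 = 0.1563.

β ≈ 0.156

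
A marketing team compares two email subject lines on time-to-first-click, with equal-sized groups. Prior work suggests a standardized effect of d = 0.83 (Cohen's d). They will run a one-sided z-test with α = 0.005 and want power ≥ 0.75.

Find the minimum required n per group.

n = 31 per group

Set Φ(δ − 2.576) = 0.75; then δ − 2.576 = Φ⁻¹(0.75) = 0.674, giving δ = 3.250.
δ = d·√(n/2) ⇒ n = 2(δ/d)² = 2 × (3.250 / 0.83)² = 30.67.
Rounding up, n = 31 per group.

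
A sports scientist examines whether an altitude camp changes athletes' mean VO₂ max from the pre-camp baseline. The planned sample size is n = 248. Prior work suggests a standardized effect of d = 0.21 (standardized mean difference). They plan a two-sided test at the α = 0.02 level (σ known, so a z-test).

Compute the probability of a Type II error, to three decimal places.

β ≈ 0.163

Noncentrality parameter: δ = d·√n = 0.21 × √248 = 3.3071
Two-sided α = 0.02 → critical value z_{0.01} = 2.326.
Power = Φ(δ − 2.326) + Φ(−δ − 2.326) = Φ(0.981) + Φ(-5.633) = 0.8366 + 0.0000 = 0.8366.
Type II error: β = 1 − power = 1 − 0.8366 = 0.1634.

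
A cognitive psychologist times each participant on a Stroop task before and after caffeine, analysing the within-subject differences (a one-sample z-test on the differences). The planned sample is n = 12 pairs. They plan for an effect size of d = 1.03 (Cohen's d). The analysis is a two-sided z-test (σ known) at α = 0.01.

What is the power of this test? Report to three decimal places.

Power ≈ 0.839

Noncentrality parameter: λ = d·√n = 1.03 × √12 = 3.5680
Two-sided α = 0.01 → critical value z_{0.005} = 2.576.
Power = Φ(λ − 2.576) + Φ(−λ − 2.576) = Φ(0.992) + Φ(-6.144) = 0.8394 + 0.0000 = 0.8394.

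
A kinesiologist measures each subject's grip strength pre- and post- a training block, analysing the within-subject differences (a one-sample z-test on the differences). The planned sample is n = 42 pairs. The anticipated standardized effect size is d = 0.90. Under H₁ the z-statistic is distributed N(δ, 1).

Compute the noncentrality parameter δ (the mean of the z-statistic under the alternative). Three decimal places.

δ = d·√n = 0.90 × √42 = 5.8327

δ ≈ 5.833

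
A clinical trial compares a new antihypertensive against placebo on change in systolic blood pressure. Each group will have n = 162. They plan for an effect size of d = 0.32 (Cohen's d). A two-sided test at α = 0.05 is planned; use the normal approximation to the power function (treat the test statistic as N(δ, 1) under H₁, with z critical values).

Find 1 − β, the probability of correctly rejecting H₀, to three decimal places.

Noncentrality parameter: δ = d·√(n/2) = 0.32 × √(162/2) = 2.8800
Critical value for a two-sided test at α = 0.05: z_{α/2} = 1.960.
Power = Φ(δ − 1.960) + Φ(−δ − 1.960) = Φ(0.920) + Φ(-4.840) = 0.8212 + 0.0000 = 0.8212.

Power ≈ 0.821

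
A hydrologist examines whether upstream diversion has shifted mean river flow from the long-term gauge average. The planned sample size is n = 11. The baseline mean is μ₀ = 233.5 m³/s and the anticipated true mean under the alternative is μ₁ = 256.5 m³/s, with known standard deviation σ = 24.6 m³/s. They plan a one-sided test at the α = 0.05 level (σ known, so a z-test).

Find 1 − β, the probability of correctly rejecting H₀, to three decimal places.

Power ≈ 0.927

Standardized effect: d = |μ₁ − μ₀| / σ = |256.5 − 233.5| / 24.6 = 0.9350
Noncentrality parameter: δ = d·√n = 0.9350 × √11 = 3.1009
Critical value for a one-sided test at α = 0.05: z_α = 1.645.
Power = Φ(δ − 1.645) = Φ(1.456) = 0.9273.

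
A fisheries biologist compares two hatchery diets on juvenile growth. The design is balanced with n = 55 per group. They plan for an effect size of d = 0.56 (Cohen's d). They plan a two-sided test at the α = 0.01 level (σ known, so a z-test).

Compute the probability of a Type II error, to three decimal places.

Noncentrality parameter: δ = d·√(n/2) = 0.56 × √(55/2) = 2.9367
Critical value for a two-sided test at α = 0.01: z_{α/2} = 2.576.
Power = Φ(δ − 2.576) + Φ(−δ − 2.576) = Φ(0.361) + Φ(-5.512) = 0.6409 + 0.0000 = 0.6409.
Type II error: β = 1 − power = 1 − 0.6409 = 0.3591.

β ≈ 0.359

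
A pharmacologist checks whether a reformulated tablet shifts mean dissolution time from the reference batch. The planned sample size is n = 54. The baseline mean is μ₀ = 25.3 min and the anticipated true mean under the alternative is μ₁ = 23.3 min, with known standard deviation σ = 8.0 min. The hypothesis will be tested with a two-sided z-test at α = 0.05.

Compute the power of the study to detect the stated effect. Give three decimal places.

Standardized effect: d = |μ₁ − μ₀| / σ = |23.3 − 25.3| / 8.0 = 0.2500
Noncentrality parameter: δ = d·√n = 0.2500 × √54 = 1.8371
Critical value for a two-sided test at α = 0.05: z_{α/2} = 1.960.
Power = Φ(δ − 1.960) + Φ(−δ − 1.960) = Φ(-0.123) + Φ(-3.797) = 0.4511 + 0.0001 = 0.4512.

Power ≈ 0.451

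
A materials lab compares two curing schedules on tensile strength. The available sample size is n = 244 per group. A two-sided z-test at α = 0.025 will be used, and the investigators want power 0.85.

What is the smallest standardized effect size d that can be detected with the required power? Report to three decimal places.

Need Φ(δ − 2.241) = 0.85, so δ = 2.241 + 1.036 = 3.278.
(Lower-tail contribution to power is negligible for δ > 0.)
δ = d·√(n/2) ⇒ d = δ/√(n/2) = 3.278/√(244/2) = 0.2968.

d ≈ 0.297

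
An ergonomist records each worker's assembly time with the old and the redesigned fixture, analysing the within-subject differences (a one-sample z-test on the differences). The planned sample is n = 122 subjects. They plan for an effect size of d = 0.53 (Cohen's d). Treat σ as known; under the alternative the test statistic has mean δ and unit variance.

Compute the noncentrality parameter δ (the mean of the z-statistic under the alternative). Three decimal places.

δ ≈ 5.854

The noncentrality parameter scales effect size by the design's sample-size factor: δ = d·√n = 0.53 × √122 = 5.8540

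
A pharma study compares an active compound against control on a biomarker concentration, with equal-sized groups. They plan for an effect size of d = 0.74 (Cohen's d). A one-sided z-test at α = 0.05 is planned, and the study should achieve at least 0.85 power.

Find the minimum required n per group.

n = 27 per group

For power 0.85 need Φ(δ − z_{0.05}) = 0.85, so δ = z_{0.05} + z_{0.15} = 1.645 + 1.036 = 2.681.
δ = d·√(n/2) ⇒ n = 2(δ/d)² = 2 × (2.681 / 0.74)² = 26.26.
Rounding up, n = 27 per group.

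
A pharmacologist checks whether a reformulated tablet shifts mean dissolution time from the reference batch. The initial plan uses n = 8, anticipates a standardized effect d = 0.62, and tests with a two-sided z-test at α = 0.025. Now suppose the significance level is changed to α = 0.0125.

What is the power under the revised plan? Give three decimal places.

δ = d·√n = 0.62 × √8 = 1.7536 (unchanged). New critical value: z_{0.0063} = 2.498.
Revised power = Φ(δ − 2.498) + Φ(−δ − 2.498) = Φ(-0.744) + Φ(-4.251) = 0.2284 + 0.0000 = 0.2284.

Power ≈ 0.228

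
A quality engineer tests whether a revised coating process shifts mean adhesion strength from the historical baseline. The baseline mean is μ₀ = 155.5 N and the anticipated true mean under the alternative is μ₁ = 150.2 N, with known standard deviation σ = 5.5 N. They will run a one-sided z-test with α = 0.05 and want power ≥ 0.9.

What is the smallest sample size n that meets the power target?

n = 10

Standardized effect: d = |μ₁ − μ₀| / σ = |150.2 − 155.5| / 5.5 = 0.9636
Set Φ(δ − 1.645) = 0.9; then δ − 1.645 = Φ⁻¹(0.9) = 1.282, giving δ = 2.926.
δ = d·√n ⇒ n = (δ/d)² = (2.926 / 0.9636)² = 9.22.
Rounding up, n = 10.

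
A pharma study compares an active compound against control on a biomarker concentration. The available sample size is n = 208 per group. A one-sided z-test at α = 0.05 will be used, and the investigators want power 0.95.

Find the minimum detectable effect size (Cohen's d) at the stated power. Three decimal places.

Required noncentrality: δ = z_{0.05} + z_{0.05} = 1.645 + 1.645 = 3.290.
δ = d·√(n/2) ⇒ d = δ/√(n/2) = 3.290/√(208/2) = 0.3226.

d ≈ 0.323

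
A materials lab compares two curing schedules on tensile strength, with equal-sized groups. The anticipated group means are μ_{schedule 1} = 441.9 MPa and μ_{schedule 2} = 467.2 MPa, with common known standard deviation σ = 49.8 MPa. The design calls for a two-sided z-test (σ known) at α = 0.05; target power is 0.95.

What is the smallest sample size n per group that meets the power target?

n = 101 per group

Standardized effect: d = |μ_{schedule 1} − μ_{schedule 2}| / σ = |441.9 − 467.2| / 49.8 = 0.5080
For power 0.95 need Φ(δ − z_{0.025}) = 0.95, so δ = z_{0.025} + z_{0.05} = 1.960 + 1.645 = 3.605.
(For δ > 0 the lower-tail rejection region contributes negligibly to power, so the one-term inversion is standard.)
δ = d·√(n/2) ⇒ n = 2(δ/d)² = 2 × (3.605 / 0.5080)² = 100.70.
Round up to the next whole unit.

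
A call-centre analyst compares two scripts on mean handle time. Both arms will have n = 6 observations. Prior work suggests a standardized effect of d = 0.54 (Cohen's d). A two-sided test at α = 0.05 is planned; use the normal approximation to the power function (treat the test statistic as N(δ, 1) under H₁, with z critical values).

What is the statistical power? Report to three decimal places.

Noncentrality parameter: δ = d·√(n/2) = 0.54 × √(6/2) = 0.9353
Two-sided α = 0.05 → critical value z_{0.025} = 1.960.
Power = Φ(δ − 1.960) + Φ(−δ − 1.960) = Φ(-1.025) + Φ(-2.895) = 0.1528 + 0.0019 = 0.1547.

Power ≈ 0.155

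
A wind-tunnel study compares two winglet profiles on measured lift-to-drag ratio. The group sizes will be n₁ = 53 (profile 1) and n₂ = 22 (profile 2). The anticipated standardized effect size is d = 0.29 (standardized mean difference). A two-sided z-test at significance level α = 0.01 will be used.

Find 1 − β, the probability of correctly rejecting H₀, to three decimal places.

Noncentrality parameter: δ = d / √(1/n₁ + 1/n₂) = 0.29 / √(1/53 + 1/22) = 1.1434
Two-sided α = 0.01 → critical value z_{0.005} = 2.576.
Power = Φ(δ − 2.576) + Φ(−δ − 2.576) = Φ(-1.432) + Φ(-3.719) = 0.0760 + 0.0001 = 0.0761.

Power ≈ 0.076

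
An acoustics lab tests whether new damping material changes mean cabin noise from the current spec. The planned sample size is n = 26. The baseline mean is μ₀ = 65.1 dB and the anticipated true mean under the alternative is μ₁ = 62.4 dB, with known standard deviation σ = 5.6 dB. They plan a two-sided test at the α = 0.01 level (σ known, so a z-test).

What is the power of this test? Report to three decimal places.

Power ≈ 0.453

Standardized effect: d = |μ₁ − μ₀| / σ = |62.4 − 65.1| / 5.6 = 0.4821
Noncentrality parameter: δ = d·√n = 0.4821 × √26 = 2.4585
Critical value for a two-sided test at α = 0.01: z_{α/2} = 2.576.
Power = Φ(δ − 2.576) + Φ(−δ − 2.576) = Φ(-0.117) + Φ(-5.034) = 0.4533 + 0.0000 = 0.4533.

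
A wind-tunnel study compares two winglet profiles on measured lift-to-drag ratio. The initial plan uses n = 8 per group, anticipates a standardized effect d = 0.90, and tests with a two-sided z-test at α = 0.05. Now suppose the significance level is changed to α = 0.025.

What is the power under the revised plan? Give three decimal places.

Power ≈ 0.329

δ = d·√(n/2) = 0.90 × √(8/2) = 1.8000 (unchanged). New critical value: z_{0.0125} = 2.241.
Revised power = Φ(δ − 2.241) + Φ(−δ − 2.241) = Φ(-0.441) + Φ(-4.041) = 0.3295 + 0.0000 = 0.3295.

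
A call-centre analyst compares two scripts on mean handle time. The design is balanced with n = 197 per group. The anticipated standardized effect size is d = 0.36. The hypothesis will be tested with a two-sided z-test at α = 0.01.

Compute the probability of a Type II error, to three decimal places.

Noncentrality parameter: δ = d·√(n/2) = 0.36 × √(197/2) = 3.5729
Two-sided α = 0.01 → critical value z_{0.005} = 2.576.
Power = Φ(δ − 2.576) + Φ(−δ − 2.576) = Φ(0.997) + Φ(-6.149) = 0.8406 + 0.0000 = 0.8406.
Type II error: β = 1 − power = 1 − 0.8406 = 0.1594.

β ≈ 0.159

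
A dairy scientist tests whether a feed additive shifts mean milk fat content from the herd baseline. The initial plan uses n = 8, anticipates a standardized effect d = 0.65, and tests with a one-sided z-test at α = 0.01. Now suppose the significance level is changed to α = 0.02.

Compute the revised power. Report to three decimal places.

δ = d·√n = 0.65 × √8 = 1.8385 (unchanged). New critical value: z_{0.02} = 2.054.
Revised power = P(Z > 2.054 − δ) = Φ(-0.215) = 0.4148.

Power ≈ 0.415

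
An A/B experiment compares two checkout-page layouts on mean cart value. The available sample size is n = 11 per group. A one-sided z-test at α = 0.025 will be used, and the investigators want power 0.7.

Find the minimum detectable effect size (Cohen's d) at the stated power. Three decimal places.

d ≈ 1.059

Required noncentrality: δ = z_{0.025} + z_{0.30} = 1.960 + 0.524 = 2.484.
δ = d·√(n/2) ⇒ d = δ/√(n/2) = 2.484/√(11/2) = 1.0593.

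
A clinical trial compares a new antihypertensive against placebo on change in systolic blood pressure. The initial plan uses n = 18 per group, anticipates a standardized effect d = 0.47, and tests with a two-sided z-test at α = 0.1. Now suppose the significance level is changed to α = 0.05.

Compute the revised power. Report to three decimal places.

δ = d·√(n/2) = 0.47 × √(18/2) = 1.4100 (unchanged). New critical value: z_{0.025} = 1.960.
Revised power = Φ(δ − 1.960) + Φ(−δ − 1.960) = Φ(-0.550) + Φ(-3.370) = 0.2912 + 0.0004 = 0.2915.

Power ≈ 0.292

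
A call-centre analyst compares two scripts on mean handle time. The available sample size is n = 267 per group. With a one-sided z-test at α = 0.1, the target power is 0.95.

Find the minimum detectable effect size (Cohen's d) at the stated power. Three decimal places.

d ≈ 0.253

Required noncentrality: δ = z_{0.1} + z_{0.05} = 1.282 + 1.645 = 2.926.
δ = d·√(n/2) ⇒ d = δ/√(n/2) = 2.926/√(267/2) = 0.2533.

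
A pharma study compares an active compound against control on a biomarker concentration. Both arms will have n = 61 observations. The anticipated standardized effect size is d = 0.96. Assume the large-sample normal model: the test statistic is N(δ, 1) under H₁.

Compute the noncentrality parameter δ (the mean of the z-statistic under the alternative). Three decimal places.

δ = d·√(n/2) = 0.96 × √(61/2) = 5.3018

δ ≈ 5.302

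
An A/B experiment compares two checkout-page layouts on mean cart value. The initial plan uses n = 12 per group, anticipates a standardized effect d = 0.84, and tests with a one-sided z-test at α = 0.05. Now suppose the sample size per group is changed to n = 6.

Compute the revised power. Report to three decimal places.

Power ≈ 0.425

With n = 6 per group: δ = d·√(n/2) = 0.84 × √(6/2) = 1.4549. Critical value z_{0.05} = 1.645.
Revised power = P(Z > 1.645 − δ) = Φ(-0.190) = 0.4247.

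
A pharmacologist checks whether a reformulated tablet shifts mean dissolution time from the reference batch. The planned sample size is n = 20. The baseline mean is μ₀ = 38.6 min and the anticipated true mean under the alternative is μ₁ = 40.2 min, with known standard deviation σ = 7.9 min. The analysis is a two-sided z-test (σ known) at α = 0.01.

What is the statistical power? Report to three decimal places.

Power ≈ 0.048

Standardized effect: d = |μ₁ − μ₀| / σ = |40.2 − 38.6| / 7.9 = 0.2025
Noncentrality parameter: δ = d·√n = 0.2025 × √20 = 0.9057
Critical value for a two-sided test at α = 0.01: z_{α/2} = 2.576.
Power = Φ(δ − 2.576) + Φ(−δ − 2.576) = Φ(-1.670) + Φ(-3.482) = 0.0475 + 0.0002 = 0.0477.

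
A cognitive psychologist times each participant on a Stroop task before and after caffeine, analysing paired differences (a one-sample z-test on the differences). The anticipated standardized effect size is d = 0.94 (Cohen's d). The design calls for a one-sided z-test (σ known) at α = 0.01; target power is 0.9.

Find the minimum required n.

n = 15

For power 0.9 need Φ(δ − z_{0.01}) = 0.9, so δ = z_{0.01} + z_{0.10} = 2.326 + 1.282 = 3.608.
δ = d·√n ⇒ n = (δ/d)² = (3.608 / 0.94)² = 14.73.
Round up to the next whole unit.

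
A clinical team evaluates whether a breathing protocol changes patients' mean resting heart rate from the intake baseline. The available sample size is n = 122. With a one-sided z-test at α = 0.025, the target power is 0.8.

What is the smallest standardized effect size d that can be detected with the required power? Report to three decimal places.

Need Φ(δ − 1.960) = 0.8, so δ = 1.960 + 0.842 = 2.802.
δ = d·√n ⇒ d = δ/√n = 2.802/√122 = 0.2536.

d ≈ 0.254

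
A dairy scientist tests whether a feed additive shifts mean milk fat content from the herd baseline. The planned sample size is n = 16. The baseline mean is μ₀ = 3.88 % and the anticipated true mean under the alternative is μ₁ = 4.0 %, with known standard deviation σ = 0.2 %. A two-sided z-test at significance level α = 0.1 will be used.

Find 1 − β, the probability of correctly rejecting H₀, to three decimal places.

Standardized effect: d = |μ₁ − μ₀| / σ = |4.0 − 3.88| / 0.2 = 0.6000
Noncentrality parameter: λ = d·√n = 0.6000 × √16 = 2.4000
Critical value for a two-sided test at α = 0.1: z_{α/2} = 1.645.
Power = Φ(λ − 1.645) + Φ(−λ − 1.645) = Φ(0.755) + Φ(-4.045) = 0.7749 + 0.0000 = 0.7749.

Power ≈ 0.775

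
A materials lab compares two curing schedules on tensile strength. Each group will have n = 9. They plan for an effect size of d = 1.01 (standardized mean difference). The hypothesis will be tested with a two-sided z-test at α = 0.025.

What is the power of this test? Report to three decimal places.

Power ≈ 0.461

Noncentrality parameter: δ = d·√(n/2) = 1.01 × √(9/2) = 2.1425
Two-sided α = 0.025 → critical value z_{0.0125} = 2.241.
Power = Φ(δ − 2.241) + Φ(−δ − 2.241) = Φ(-0.099) + Φ(-4.384) = 0.4606 + 0.0000 = 0.4606.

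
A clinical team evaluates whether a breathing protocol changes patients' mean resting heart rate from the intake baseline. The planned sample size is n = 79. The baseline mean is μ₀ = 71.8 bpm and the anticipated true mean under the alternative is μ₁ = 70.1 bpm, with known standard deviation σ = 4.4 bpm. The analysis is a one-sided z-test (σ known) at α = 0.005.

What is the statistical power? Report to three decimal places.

Standardized effect: d = |μ₁ − μ₀| / σ = |70.1 − 71.8| / 4.4 = 0.3864
Noncentrality parameter: δ = d·√n = 0.3864 × √79 = 3.4341
One-sided α = 0.005 → critical value z_{0.005} = 2.576.
Power = Φ(δ − 2.576) = Φ(0.858) = 0.8046.

Power ≈ 0.805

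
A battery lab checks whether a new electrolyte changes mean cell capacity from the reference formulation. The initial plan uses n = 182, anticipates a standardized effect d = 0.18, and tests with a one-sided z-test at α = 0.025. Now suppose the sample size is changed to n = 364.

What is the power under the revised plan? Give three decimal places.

With n = 364: δ = d·√n = 0.18 × √364 = 3.4342. Critical value z_{0.025} = 1.960.
Revised power = Φ(δ − 1.960) = Φ(1.474) = 0.9298.

Power ≈ 0.930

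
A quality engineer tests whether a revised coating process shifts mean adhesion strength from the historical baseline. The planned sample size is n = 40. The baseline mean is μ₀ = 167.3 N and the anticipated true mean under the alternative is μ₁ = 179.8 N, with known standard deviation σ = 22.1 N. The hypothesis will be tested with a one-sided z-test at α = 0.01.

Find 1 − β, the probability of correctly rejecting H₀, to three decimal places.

Power ≈ 0.895

Standardized effect: d = |μ₁ − μ₀| / σ = |179.8 − 167.3| / 22.1 = 0.5656
Noncentrality parameter: δ = d·√n = 0.5656 × √40 = 3.5772
One-sided α = 0.01 → critical value z_{0.01} = 2.326.
Power = P(Z > 2.326 − δ) = Φ(1.251) = 0.8945.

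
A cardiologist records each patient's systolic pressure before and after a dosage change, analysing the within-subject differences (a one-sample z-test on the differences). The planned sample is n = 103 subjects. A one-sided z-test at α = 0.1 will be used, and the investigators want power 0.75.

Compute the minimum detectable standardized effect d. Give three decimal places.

Required noncentrality: δ = z_{0.1} + z_{0.25} = 1.282 + 0.674 = 1.956.
δ = d·√n ⇒ d = δ/√n = 1.956/√103 = 0.1927.

d ≈ 0.193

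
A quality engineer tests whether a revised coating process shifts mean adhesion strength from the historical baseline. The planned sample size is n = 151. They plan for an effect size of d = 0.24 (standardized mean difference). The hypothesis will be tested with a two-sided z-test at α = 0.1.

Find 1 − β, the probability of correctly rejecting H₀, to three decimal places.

Power ≈ 0.904

Noncentrality parameter: δ = d·√n = 0.24 × √151 = 2.9492
Two-sided α = 0.1 → critical value z_{0.05} = 1.645.
Power = Φ(δ − 1.645) + Φ(−δ − 1.645) = Φ(1.304) + Φ(-4.594) = 0.9039 + 0.0000 = 0.9039.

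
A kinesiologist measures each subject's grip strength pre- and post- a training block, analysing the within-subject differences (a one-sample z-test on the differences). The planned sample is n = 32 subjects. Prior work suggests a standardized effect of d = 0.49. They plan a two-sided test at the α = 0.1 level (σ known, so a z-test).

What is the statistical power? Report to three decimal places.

Power ≈ 0.870

Noncentrality parameter: δ = d·√n = 0.49 × √32 = 2.7719
Two-sided α = 0.1 → critical value z_{0.05} = 1.645.
Power = Φ(δ − 1.645) + Φ(−δ − 1.645) = Φ(1.127) + Φ(-4.417) = 0.8701 + 0.0000 = 0.8701.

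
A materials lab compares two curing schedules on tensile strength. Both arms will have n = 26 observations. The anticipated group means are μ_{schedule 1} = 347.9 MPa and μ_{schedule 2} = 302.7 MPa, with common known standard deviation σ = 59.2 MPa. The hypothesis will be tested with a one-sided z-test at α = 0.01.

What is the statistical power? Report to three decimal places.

Standardized effect: d = |μ_{schedule 1} − μ_{schedule 2}| / σ = |347.9 − 302.7| / 59.2 = 0.7635
Noncentrality parameter: δ = d·√(n/2) = 0.7635 × √(26/2) = 2.7529
One-sided α = 0.01 → critical value z_{0.01} = 2.326.
Power = Φ(δ − 2.326) = Φ(0.427) = 0.6651.

Power ≈ 0.665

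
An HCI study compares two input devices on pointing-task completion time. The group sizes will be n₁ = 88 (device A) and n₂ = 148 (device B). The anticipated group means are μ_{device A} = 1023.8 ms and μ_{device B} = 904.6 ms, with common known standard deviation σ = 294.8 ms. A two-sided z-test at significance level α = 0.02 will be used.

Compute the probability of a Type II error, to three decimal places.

Standardized effect: d = |μ_{device A} − μ_{device B}| / σ = |1023.8 − 904.6| / 294.8 = 0.4043
Noncentrality parameter: δ = d / √(1/n₁ + 1/n₂) = 0.4043 / √(1/88 + 1/148) = 3.0038
Critical value for a two-sided test at α = 0.02: z_{α/2} = 2.326.
Power = Φ(δ − 2.326) + Φ(−δ − 2.326) = Φ(0.677) + Φ(-5.330) = 0.7509 + 0.0000 = 0.7509.
Type II error: β = 1 − power = 1 − 0.7509 = 0.2491.

β ≈ 0.249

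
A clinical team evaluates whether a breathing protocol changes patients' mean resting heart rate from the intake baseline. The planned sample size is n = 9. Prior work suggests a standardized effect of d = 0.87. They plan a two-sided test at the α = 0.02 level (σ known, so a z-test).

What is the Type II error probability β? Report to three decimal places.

β ≈ 0.388

Noncentrality parameter: λ = d·√n = 0.87 × √9 = 2.6100
Critical value for a two-sided test at α = 0.02: z_{α/2} = 2.326.
Power = Φ(λ − 2.326) + Φ(−λ − 2.326) = Φ(0.284) + Φ(-4.936) = 0.6117 + 0.0000 = 0.6117.
Type II error: β = 1 − power = 1 − 0.6117 = 0.3883.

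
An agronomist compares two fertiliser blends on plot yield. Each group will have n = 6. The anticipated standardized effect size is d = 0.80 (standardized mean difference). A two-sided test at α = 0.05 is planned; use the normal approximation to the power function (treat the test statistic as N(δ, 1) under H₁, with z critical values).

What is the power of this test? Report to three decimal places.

Power ≈ 0.283

Noncentrality parameter: δ = d·√(n/2) = 0.80 × √(6/2) = 1.3856
Two-sided α = 0.05 → critical value z_{0.025} = 1.960.
Power = Φ(δ − 1.960) + Φ(−δ − 1.960) = Φ(-0.574) + Φ(-3.346) = 0.2829 + 0.0004 = 0.2833.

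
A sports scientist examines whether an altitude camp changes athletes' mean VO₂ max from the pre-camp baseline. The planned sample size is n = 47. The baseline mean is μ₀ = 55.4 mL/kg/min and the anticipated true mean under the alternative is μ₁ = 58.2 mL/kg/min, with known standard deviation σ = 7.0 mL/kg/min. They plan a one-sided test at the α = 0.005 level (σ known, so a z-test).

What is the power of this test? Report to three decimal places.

Standardized effect: d = |μ₁ − μ₀| / σ = |58.2 − 55.4| / 7.0 = 0.4000
Noncentrality parameter: δ = d·√n = 0.4000 × √47 = 2.7423
Critical value for a one-sided test at α = 0.005: z_α = 2.576.
Power = Φ(δ − 2.576) = Φ(0.166) = 0.5661.

Power ≈ 0.566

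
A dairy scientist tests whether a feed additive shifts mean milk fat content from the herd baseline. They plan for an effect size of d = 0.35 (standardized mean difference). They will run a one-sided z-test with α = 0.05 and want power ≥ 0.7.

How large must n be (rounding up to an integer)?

For power 0.7 need Φ(δ − z_{0.05}) = 0.7, so δ = z_{0.05} + z_{0.30} = 1.645 + 0.524 = 2.169.
δ = d·√n ⇒ n = (δ/d)² = (2.169 / 0.35)² = 38.41.
Rounding up, n = 39.

n = 39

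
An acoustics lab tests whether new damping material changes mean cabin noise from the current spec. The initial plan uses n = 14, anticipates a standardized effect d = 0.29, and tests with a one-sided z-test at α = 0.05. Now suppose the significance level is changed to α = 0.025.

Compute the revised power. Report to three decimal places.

δ = d·√n = 0.29 × √14 = 1.0851 (unchanged). New critical value: z_{0.025} = 1.960.
Revised power = Φ(δ − 1.960) = Φ(-0.875) = 0.1908.

Power ≈ 0.191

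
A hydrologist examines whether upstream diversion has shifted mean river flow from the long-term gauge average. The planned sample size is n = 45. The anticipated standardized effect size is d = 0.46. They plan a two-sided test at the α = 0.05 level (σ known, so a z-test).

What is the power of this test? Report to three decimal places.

Power ≈ 0.870

Noncentrality parameter: δ = d·√n = 0.46 × √45 = 3.0858
Two-sided α = 0.05 → critical value z_{0.025} = 1.960.
Power = Φ(δ − 1.960) + Φ(−δ − 1.960) = Φ(1.126) + Φ(-5.046) = 0.8699 + 0.0000 = 0.8699.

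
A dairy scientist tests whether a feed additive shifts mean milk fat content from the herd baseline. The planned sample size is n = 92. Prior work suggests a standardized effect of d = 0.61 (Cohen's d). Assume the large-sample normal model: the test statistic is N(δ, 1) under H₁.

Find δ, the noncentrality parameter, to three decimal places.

The noncentrality parameter scales effect size by the design's sample-size factor: δ = d·√n = 0.61 × √92 = 5.8509

δ ≈ 5.851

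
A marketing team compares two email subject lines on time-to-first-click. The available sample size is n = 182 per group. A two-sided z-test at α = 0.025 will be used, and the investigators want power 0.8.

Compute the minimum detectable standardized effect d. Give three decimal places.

d ≈ 0.323

Required noncentrality: δ = z_{0.0125} + z_{0.20} = 2.241 + 0.842 = 3.083.
(Lower-tail contribution to power is negligible for δ > 0.)
δ = d·√(n/2) ⇒ d = δ/√(n/2) = 3.083/√(182/2) = 0.3232.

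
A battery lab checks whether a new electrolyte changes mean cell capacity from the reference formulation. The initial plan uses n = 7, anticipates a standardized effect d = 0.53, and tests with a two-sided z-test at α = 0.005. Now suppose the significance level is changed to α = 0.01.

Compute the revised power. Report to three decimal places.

Power ≈ 0.120

δ = d·√n = 0.53 × √7 = 1.4022 (unchanged). New critical value: z_{0.005} = 2.576.
Revised power = Φ(δ − 2.576) + Φ(−δ − 2.576) = Φ(-1.174) + Φ(-3.978) = 0.1203 + 0.0000 = 0.1203.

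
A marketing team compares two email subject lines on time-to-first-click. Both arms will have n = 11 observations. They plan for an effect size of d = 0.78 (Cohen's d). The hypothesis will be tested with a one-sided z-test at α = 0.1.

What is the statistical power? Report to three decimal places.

Power ≈ 0.708

Noncentrality parameter: δ = d·√(n/2) = 0.78 × √(11/2) = 1.8293
Critical value for a one-sided test at α = 0.1: z_α = 1.282.
Power = P(Z > 1.282 − δ) = Φ(0.548) = 0.7081.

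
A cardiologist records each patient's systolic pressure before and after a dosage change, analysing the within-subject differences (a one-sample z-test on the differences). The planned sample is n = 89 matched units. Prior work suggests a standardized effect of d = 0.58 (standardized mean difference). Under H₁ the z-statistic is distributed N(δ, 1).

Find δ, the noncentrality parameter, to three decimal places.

The noncentrality parameter scales effect size by the design's sample-size factor: δ = d·√n = 0.58 × √89 = 5.4717

δ ≈ 5.472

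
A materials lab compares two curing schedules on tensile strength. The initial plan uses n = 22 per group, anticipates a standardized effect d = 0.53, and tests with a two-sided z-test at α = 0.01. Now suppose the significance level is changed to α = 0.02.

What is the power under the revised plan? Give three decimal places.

δ = d·√(n/2) = 0.53 × √(22/2) = 1.7578 (unchanged). New critical value: z_{0.01} = 2.326.
Revised power = Φ(δ − 2.326) + Φ(−δ − 2.326) = Φ(-0.569) + Φ(-4.084) = 0.2848 + 0.0000 = 0.2849.

Power ≈ 0.285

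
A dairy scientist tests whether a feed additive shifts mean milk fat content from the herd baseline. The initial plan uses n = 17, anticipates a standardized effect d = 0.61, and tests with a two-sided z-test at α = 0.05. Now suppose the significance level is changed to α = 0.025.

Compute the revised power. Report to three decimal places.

δ = d·√n = 0.61 × √17 = 2.5151 (unchanged). New critical value: z_{0.0125} = 2.241.
Revised power = Φ(δ − 2.241) + Φ(−δ − 2.241) = Φ(0.274) + Φ(-4.756) = 0.6078 + 0.0000 = 0.6078.

Power ≈ 0.608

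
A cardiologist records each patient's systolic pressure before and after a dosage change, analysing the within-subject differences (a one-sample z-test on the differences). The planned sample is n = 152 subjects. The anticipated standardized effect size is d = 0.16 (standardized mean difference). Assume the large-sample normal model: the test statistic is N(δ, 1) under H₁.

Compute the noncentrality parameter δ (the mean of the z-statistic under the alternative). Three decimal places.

δ ≈ 1.973

The noncentrality parameter scales effect size by the design's sample-size factor: δ = d·√n = 0.16 × √152 = 1.9726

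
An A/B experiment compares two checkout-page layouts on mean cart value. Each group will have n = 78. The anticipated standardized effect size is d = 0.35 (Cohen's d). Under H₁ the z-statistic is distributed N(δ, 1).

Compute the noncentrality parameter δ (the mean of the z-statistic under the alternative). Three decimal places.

δ = d·√(n/2) = 0.35 × √(78/2) = 2.1857

δ ≈ 2.186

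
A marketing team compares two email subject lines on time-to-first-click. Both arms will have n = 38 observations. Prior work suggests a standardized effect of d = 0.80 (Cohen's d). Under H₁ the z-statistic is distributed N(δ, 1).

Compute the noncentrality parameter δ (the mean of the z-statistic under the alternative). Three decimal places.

The noncentrality parameter scales effect size by the design's sample-size factor: δ = d·√(n/2) = 0.80 × √(38/2) = 3.4871

δ ≈ 3.487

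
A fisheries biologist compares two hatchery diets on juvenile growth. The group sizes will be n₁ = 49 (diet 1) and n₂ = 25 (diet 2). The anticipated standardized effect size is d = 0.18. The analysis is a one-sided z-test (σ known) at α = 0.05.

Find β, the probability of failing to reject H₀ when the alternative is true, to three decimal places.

β ≈ 0.819

Noncentrality parameter: δ = d / √(1/n₁ + 1/n₂) = 0.18 / √(1/49 + 1/25) = 0.7324
Critical value for a one-sided test at α = 0.05: z_α = 1.645.
Power = Φ(δ − 1.645) = Φ(-0.912) = 0.1808.
Type II error: β = 1 − power = 1 − 0.1808 = 0.8192.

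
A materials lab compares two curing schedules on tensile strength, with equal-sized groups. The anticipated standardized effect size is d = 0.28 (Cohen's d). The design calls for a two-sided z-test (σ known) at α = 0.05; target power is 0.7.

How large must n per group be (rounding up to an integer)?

Set Φ(δ − 1.960) = 0.7; then δ − 1.960 = Φ⁻¹(0.7) = 0.524, giving δ = 2.484.
(The Φ(−δ − z_{α/2}) term is vanishingly small for δ > 0 and is dropped in the standard sample-size formula.)
δ = d·√(n/2) ⇒ n = 2(δ/d)² = 2 × (2.484 / 0.28)² = 157.45.
Rounding up, n = 158 per group.

n = 158 per group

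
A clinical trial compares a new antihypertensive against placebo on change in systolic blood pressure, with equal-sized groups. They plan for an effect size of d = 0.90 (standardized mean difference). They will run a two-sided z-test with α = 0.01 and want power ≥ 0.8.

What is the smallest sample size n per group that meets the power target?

n = 29 per group

Set Φ(δ − 2.576) = 0.8; then δ − 2.576 = Φ⁻¹(0.8) = 0.842, giving δ = 3.417.
(Ignoring the negligible lower-tail rejection probability gives the usual closed-form inversion.)
δ = d·√(n/2) ⇒ n = 2(δ/d)² = 2 × (3.417 / 0.90)² = 28.84.
Round up to the next whole unit.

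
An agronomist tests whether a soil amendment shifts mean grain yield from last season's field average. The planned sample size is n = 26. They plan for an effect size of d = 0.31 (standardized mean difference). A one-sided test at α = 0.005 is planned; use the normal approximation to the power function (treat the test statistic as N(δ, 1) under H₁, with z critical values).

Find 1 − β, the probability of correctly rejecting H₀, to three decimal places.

Noncentrality parameter: δ = d·√n = 0.31 × √26 = 1.5807
Critical value for a one-sided test at α = 0.005: z_α = 2.576.
Power = Φ(δ − 2.576) = Φ(-0.995) = 0.1598.

Power ≈ 0.160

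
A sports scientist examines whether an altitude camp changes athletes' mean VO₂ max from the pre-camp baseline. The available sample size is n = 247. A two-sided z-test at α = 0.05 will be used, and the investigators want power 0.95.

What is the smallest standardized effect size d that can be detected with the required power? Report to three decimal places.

Required noncentrality: δ = z_{0.025} + z_{0.05} = 1.960 + 1.645 = 3.605.
(Lower-tail contribution to power is negligible for δ > 0.)
δ = d·√n ⇒ d = δ/√n = 3.605/√247 = 0.2294.

d ≈ 0.229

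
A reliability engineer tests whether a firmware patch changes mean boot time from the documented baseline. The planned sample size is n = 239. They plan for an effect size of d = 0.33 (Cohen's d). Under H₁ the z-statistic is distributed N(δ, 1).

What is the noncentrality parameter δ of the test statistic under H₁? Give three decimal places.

δ ≈ 5.102

δ = d·√n = 0.33 × √239 = 5.1017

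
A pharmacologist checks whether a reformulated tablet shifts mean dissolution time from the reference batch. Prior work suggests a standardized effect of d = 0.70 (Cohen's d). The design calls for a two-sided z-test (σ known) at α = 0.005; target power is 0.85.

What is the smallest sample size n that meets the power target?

n = 31

Set Φ(δ − 2.807) = 0.85; then δ − 2.807 = Φ⁻¹(0.85) = 1.036, giving δ = 3.843.
(The Φ(−δ − z_{α/2}) term is vanishingly small for δ > 0 and is dropped in the standard sample-size formula.)
δ = d·√n ⇒ n = (δ/d)² = (3.843 / 0.70)² = 30.15.
Rounding up, n = 31.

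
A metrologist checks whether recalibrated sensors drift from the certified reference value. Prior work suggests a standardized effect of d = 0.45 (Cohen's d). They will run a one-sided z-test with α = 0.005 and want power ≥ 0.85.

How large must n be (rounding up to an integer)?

n = 65

Set Φ(δ − 2.576) = 0.85; then δ − 2.576 = Φ⁻¹(0.85) = 1.036, giving δ = 3.612.
δ = d·√n ⇒ n = (δ/d)² = (3.612 / 0.45)² = 64.44.
Round up to the next whole unit.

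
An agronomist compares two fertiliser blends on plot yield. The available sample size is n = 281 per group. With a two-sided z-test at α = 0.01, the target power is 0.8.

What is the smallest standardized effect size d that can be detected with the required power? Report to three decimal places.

d ≈ 0.288

Required noncentrality: δ = z_{0.005} + z_{0.20} = 2.576 + 0.842 = 3.417.
(The second rejection-region term Φ(−δ − z_{α/2}) is negligible and dropped.)
δ = d·√(n/2) ⇒ d = δ/√(n/2) = 3.417/√(281/2) = 0.2883.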